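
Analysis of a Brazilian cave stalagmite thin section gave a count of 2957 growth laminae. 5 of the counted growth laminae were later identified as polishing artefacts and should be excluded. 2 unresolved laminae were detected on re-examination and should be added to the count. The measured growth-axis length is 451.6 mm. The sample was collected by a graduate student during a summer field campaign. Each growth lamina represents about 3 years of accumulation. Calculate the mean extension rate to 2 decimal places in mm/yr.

0.05 mm/yr

True growth lamina count = 2957 − 5 + 2 = 2954.
Multiplying by 3 years per growth lamina: 2954 × 3 = 8862 years.
Mean rate = 451.6 mm / 8862 years ≈ 0.05 mm/yr.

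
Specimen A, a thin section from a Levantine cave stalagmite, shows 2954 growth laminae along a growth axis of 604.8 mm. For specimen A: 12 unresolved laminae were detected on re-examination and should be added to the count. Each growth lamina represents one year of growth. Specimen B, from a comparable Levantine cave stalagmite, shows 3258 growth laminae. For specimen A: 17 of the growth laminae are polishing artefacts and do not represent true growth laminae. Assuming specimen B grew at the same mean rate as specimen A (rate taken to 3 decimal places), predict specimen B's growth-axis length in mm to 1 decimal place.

667.9 mm

Specimen A: correcting the raw count gives 2954 − 17 + 12 = 2949 true growth laminae.
A: Extension rate ≈ 604.8 / 2949 = 0.205 mm/yr.
For B, 0.205 mm/year × 3258 years = 667.9 mm.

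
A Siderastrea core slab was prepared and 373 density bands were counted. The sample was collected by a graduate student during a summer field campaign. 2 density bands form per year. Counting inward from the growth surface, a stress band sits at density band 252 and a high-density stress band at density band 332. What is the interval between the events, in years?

40 yr

The two markers are separated by 332 − 252 = 80 density bands.
Dividing by 2 density bands per year: 80 / 2 = 40 years.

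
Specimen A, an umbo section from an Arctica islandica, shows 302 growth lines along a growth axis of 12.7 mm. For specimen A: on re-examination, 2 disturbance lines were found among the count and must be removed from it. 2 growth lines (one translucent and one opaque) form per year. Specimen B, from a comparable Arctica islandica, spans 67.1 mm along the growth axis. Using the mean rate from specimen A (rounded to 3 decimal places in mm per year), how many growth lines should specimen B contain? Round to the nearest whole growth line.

1579 growth lines

Specimen A: after corrections the count is 302 − 2 = 300 growth lines.
Specimen A: dividing by 2 growth lines per year: 300 / 2 = 150 years.
A: Extension rate ≈ 12.7 / 150 = 0.085 mm/year.
B spans 67.1 / 0.085 = 789.41 years; at 2 growth lines per year that is 789.41 × 2 ≈ 1579 growth lines.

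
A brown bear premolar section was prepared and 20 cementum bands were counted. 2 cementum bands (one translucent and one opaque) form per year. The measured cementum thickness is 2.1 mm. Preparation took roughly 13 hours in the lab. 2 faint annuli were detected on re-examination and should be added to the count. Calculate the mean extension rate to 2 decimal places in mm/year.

After corrections the count is 20 + 2 = 22 cementum bands.
22 cementum bands at 2 per year is 22 / 2 = 11 years.
Mean rate = 2.1 mm / 11 years ≈ 0.19 mm/year.

0.19 mm/year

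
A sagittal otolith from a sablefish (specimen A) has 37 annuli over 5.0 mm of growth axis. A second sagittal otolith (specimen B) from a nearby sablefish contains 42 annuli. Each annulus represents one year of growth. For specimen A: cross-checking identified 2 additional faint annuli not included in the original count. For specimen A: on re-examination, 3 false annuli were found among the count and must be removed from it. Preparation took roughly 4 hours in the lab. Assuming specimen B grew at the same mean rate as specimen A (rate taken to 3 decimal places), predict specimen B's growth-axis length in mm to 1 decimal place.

Specimen A: true annulus count = 37 − 3 + 2 = 36.
A: Extension rate ≈ 5.0 / 36 = 0.139 mm/year.
For B, 0.139 mm/year × 42 years = 5.8 mm.

5.8 mm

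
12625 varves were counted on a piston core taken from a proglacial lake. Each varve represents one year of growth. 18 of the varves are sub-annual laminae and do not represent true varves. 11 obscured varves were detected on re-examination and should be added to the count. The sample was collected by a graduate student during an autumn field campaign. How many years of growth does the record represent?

True varve count = 12625 − 18 + 11 = 12618.
At one varve per year, that is 12618 years.

12618 yr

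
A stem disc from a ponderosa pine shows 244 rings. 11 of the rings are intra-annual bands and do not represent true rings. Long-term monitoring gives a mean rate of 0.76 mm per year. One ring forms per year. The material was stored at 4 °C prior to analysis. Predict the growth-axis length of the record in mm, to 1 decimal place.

True ring count = 244 − 11 = 233.
Predicted length = 0.76 mm/year × 233 years = 177.1 mm.

177.1 mm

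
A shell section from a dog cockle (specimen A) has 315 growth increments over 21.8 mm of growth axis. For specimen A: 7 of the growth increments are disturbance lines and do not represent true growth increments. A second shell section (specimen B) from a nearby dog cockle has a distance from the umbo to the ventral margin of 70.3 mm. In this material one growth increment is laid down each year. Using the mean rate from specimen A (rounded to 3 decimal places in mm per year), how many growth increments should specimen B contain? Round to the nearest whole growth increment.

Specimen A: after corrections the count is 315 − 7 = 308 growth increments.
A: 21.8 mm over 308 years gives 21.8 / 308 ≈ 0.071 mm/year.
Specimen B: 70.3 mm / 0.071 mm per year = 990.14 years ≈ 990 growth increments.

990 growth increments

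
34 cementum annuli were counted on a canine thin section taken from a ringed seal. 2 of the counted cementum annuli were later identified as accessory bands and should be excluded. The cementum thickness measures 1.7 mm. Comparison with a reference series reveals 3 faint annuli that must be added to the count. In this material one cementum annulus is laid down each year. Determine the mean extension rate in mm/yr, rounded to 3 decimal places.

After corrections the count is 34 − 2 + 3 = 35 cementum annuli.
1.7 mm over 35 years gives 1.7 / 35 ≈ 0.049 mm/yr.

0.049 mm/yr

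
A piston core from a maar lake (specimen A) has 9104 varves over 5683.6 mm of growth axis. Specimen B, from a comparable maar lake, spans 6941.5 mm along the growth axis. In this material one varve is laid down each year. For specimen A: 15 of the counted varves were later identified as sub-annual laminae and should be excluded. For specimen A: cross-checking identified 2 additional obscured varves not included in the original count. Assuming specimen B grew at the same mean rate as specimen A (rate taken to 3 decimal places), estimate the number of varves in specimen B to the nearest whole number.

Specimen A: after corrections the count is 9104 − 15 + 2 = 9091 varves.
A: Mean rate = 5683.6 mm / 9091 years ≈ 0.625 mm per year.
Specimen B: 6941.5 mm / 0.625 mm per year = 11106.40 years ≈ 11106 varves.

11106 varves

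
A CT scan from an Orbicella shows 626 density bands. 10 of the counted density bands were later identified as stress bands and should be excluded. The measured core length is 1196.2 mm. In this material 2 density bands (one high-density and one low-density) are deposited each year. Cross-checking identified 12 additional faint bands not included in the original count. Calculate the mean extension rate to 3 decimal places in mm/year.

3.810 mm/year

True density band count = 626 − 10 + 12 = 628.
628 density bands at 2 per year is 628 / 2 = 314 years.
1196.2 mm over 314 years gives 1196.2 / 314 ≈ 3.810 mm/year.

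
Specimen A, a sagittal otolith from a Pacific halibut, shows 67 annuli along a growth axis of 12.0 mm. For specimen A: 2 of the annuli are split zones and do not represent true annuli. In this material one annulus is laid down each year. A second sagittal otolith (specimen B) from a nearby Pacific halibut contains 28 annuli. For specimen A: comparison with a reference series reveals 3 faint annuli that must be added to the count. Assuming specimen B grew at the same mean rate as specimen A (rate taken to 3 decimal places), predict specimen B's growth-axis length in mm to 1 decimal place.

4.9 mm

Specimen A: adjusted count: 67 − 2 + 3 = 68 annuli.
A: 12.0 mm over 68 years gives 12.0 / 68 ≈ 0.176 mm/year.
B's length ≈ 0.176 × 28 = 4.9 mm.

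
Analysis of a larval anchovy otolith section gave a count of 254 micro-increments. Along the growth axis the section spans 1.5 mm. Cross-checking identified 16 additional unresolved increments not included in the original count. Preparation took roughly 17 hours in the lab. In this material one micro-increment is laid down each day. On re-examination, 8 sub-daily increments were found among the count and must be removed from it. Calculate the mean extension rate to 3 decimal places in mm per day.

0.006 mm per day

Correcting the raw count gives 254 − 8 + 16 = 262 true micro-increments.
Mean rate = 1.5 mm / 262 days ≈ 0.006 mm per day.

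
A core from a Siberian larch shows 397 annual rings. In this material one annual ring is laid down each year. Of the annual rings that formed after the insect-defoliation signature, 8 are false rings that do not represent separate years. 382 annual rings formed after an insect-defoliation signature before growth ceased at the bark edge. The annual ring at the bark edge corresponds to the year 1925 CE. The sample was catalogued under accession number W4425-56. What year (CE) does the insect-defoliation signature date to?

1551 CE

382 annual rings post-date the insect-defoliation signature.
Excluding 8 false annual rings: 382 − 8 = 374.
1925 − 374 = 1551 CE.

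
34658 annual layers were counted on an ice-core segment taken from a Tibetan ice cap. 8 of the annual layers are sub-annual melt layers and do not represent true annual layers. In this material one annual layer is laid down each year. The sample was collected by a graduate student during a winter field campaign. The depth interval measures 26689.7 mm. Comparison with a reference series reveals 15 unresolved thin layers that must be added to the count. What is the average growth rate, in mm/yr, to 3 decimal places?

0.770 mm/yr

Adjusted count: 34658 − 8 + 15 = 34665 annual layers.
Mean rate = 26689.7 mm / 34665 years ≈ 0.770 mm/yr.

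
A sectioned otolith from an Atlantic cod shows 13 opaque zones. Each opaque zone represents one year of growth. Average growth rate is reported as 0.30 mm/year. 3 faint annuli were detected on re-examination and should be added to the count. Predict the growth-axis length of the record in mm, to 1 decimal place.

Correcting the raw count gives 13 + 3 = 16 true opaque zones.
Predicted length = 0.30 mm/year × 16 years = 4.8 mm.

4.8 mm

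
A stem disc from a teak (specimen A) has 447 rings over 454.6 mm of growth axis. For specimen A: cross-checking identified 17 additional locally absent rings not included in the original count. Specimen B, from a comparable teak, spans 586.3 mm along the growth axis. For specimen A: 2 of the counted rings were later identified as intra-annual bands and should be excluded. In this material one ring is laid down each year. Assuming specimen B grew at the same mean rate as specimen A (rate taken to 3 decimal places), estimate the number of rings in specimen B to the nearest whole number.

Specimen A: after corrections the count is 447 − 2 + 17 = 462 rings.
A: Extension rate ≈ 454.6 / 462 = 0.984 mm/year.
Specimen B: 586.3 mm / 0.984 mm per year = 595.83 years ≈ 596 rings.

596 rings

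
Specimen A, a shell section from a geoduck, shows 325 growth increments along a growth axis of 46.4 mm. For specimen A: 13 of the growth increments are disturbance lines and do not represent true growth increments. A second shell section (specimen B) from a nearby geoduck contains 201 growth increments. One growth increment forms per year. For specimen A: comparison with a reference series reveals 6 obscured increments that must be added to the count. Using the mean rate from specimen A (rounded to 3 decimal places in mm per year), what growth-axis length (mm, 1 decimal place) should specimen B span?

Specimen A: true growth increment count = 325 − 13 + 6 = 318.
A: Extension rate ≈ 46.4 / 318 = 0.146 mm per year.
Length of B = 0.146 × 201 = 29.3 mm.

29.3 mm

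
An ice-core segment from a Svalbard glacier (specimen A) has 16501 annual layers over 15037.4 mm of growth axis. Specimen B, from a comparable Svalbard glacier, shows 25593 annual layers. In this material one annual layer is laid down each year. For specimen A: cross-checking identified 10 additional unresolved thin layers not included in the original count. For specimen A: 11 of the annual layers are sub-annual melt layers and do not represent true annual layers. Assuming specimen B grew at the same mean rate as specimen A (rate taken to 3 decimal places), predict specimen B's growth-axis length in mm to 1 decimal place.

23315.2 mm

Specimen A: after corrections the count is 16501 − 11 + 10 = 16500 annual layers.
A: Mean rate = 15037.4 mm / 16500 years ≈ 0.911 mm/yr.
B's length ≈ 0.911 × 25593 = 23315.2 mm.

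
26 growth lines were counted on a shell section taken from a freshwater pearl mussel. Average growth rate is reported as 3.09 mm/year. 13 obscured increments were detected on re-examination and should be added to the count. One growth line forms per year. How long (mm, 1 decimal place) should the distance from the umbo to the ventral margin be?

Correcting the raw count gives 26 + 13 = 39 true growth lines.
39 years at 3.09 mm/year gives 3.09 × 39 = 120.5 mm.

120.5 mm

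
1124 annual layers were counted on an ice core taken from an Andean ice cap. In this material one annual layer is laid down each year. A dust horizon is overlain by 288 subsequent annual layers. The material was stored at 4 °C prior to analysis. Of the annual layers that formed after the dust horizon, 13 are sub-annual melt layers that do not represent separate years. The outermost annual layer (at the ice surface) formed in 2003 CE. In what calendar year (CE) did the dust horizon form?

288 annual layers formed after the dust horizon.
288 − 13 false = 275 true annual layers after the dust horizon.
Counting back 275 years from 2003 CE places the dust horizon in 2003 − 275 = 1728 CE.

1728 CE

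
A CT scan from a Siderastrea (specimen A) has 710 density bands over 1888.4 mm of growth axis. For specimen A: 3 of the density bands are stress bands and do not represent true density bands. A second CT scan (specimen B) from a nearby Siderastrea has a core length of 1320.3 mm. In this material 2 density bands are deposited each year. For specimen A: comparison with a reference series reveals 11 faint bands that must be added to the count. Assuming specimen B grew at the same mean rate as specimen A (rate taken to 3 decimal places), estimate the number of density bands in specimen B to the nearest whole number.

502 density bands

Specimen A: after corrections the count is 710 − 3 + 11 = 718 density bands.
Specimen A: 718 density bands at 2 per year is 718 / 2 = 359 years.
A: 1888.4 mm over 359 years gives 1888.4 / 359 ≈ 5.260 mm/yr.
Specimen B: 1320.3 mm / 5.260 mm per year = 251.01 years; at 2 density bands per year that is 251.01 × 2 ≈ 502 density bands.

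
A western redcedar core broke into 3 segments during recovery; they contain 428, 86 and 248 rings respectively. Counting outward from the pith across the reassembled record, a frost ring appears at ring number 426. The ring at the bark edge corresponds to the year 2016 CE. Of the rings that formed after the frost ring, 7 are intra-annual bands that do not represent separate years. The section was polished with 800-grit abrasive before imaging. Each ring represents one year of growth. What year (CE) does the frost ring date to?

Total rings = 428 + 86 + 248 = 762.
Between ring 426 and the bark edge there are 762 − 426 = 336 rings.
Removing the 7 false rings leaves 336 − 7 = 329 true rings beyond the frost ring.
2016 − 329 = 1687 CE.

1687 CE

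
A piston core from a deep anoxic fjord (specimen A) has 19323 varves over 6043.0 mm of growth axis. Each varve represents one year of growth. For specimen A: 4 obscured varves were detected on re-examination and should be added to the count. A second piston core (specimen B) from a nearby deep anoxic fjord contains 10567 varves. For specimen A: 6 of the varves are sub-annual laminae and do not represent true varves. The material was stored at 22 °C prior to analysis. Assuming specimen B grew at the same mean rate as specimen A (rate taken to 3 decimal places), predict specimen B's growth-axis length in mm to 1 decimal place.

3307.5 mm

Specimen A: adjusted count: 19323 − 6 + 4 = 19321 varves.
A: 6043.0 mm over 19321 years gives 6043.0 / 19321 ≈ 0.313 mm per year.
For B, 0.313 mm/year × 10567 years = 3307.5 mm.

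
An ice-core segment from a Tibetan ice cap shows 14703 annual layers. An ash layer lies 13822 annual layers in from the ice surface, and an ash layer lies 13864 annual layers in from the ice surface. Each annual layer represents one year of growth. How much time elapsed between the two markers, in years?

42 yr

Separation: 13864 − 13822 = 42 annual layers.
One annual layer per year makes the interval 42 years.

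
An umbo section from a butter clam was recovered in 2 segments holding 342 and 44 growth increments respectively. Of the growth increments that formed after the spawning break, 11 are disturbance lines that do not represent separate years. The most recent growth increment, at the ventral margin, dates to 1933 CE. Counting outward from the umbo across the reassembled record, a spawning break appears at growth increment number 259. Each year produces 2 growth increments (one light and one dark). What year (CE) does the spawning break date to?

1875 CE

Total growth increments = 342 + 44 = 386.
The spawning break sits at growth increment 259 from the umbo, so 386 − 259 = 127 growth increments formed after it.
Excluding 11 false growth increments: 127 − 11 = 116.
116 growth increments at 2 per year is 116 / 2 = 58 years.
The growth increment at the ventral margin is 1933 CE, so the spawning break dates to 1933 − 58 = 1875 CE.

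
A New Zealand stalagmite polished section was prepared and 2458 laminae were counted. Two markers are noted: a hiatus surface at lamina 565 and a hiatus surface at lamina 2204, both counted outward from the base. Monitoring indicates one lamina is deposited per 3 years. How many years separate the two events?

4917 years

Separation: 2204 − 565 = 1639 laminae.
1639 laminae at 3 years each span 1639 × 3 = 4917 years.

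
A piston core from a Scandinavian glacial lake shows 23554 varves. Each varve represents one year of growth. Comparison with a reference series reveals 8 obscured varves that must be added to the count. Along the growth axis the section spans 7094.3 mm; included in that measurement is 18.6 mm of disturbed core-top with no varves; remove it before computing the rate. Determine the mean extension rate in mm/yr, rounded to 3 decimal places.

After corrections the count is 23554 + 8 = 23562 varves.
Net length = 7094.3 − 18.6 = 7075.7 mm.
Extension rate ≈ 7075.7 / 23562 = 0.300 mm/yr.

0.300 mm/yr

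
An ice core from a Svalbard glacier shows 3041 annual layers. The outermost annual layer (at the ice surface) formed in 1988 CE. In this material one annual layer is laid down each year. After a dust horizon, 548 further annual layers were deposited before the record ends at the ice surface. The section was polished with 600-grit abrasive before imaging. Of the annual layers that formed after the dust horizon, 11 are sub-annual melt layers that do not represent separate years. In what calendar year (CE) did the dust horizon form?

548 annual layers formed after the dust horizon.
548 − 11 false = 537 true annual layers after the dust horizon.
The annual layer at the ice surface is 1988 CE, so the dust horizon dates to 1988 − 537 = 1451 CE.

1451 CE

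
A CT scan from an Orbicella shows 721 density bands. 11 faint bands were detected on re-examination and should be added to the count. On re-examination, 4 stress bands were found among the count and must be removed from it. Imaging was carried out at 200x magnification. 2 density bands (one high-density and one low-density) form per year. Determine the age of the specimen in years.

364 yr

Adjusted count: 721 − 4 + 11 = 728 density bands.
728 density bands at 2 per year is 728 / 2 = 364 years.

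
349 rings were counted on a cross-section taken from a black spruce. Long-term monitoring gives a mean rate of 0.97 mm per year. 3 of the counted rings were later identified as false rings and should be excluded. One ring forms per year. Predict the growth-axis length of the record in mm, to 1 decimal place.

335.6 mm

True ring count = 349 − 3 = 346.
Predicted length = 0.97 mm/year × 346 years = 335.6 mm.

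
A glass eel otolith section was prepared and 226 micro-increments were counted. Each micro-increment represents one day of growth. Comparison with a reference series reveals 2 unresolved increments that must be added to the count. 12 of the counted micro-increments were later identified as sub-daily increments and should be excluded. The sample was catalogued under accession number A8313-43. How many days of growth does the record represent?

After corrections the count is 226 − 12 + 2 = 216 micro-increments.
One micro-increment per day makes the duration 216 days.

216 days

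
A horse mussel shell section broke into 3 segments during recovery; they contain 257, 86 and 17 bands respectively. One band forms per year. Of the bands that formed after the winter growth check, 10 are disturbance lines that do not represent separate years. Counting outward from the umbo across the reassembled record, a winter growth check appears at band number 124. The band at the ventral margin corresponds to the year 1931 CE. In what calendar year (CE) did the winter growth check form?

1705 CE

Total bands = 257 + 86 + 17 = 360.
The winter growth check sits at band 124 from the umbo, so 360 − 124 = 236 bands formed after it.
Excluding 10 false bands: 236 − 10 = 226.
The band at the ventral margin is 1931 CE, so the winter growth check dates to 1931 − 226 = 1705 CE.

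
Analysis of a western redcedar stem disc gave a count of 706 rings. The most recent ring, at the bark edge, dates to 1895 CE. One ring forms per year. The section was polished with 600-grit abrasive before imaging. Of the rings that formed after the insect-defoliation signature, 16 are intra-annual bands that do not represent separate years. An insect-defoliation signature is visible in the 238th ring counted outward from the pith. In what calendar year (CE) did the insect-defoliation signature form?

1443 CE

706 − 238 = 468 rings lie beyond the insect-defoliation signature toward the bark edge.
Removing the 16 false rings leaves 468 − 16 = 452 true rings beyond the insect-defoliation signature.
The ring at the bark edge is 1895 CE, so the insect-defoliation signature dates to 1895 − 452 = 1443 CE.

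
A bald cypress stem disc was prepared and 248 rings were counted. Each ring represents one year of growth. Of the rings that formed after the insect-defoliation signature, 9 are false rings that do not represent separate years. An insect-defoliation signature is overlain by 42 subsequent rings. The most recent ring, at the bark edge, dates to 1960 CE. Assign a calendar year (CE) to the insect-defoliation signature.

42 rings formed after the insect-defoliation signature.
42 − 9 false = 33 true rings after the insect-defoliation signature.
The ring at the bark edge is 1960 CE, so the insect-defoliation signature dates to 1960 − 33 = 1927 CE.

1927 CE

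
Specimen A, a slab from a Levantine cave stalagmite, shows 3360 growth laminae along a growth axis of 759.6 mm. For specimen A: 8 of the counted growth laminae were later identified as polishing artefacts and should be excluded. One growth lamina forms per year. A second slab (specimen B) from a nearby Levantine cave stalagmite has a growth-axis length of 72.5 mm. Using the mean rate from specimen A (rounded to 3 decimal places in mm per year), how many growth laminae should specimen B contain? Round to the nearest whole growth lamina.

319 growth laminae

Specimen A: after corrections the count is 3360 − 8 = 3352 growth laminae.
A: Extension rate ≈ 759.6 / 3352 = 0.227 mm/year.
B spans 72.5 / 0.227 = 319.38 years ≈ 319 growth laminae.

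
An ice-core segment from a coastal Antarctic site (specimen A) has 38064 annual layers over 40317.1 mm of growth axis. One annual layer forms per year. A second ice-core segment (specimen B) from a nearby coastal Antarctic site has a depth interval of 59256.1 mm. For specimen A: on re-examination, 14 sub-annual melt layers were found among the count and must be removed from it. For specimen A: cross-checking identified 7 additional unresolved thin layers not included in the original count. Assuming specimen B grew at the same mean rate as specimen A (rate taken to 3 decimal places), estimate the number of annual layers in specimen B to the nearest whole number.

Specimen A: true annual layer count = 38064 − 14 + 7 = 38057.
A: Extension rate ≈ 40317.1 / 38057 = 1.059 mm per year.
For B, 59256.1 / 1.059 = 55954.77 years ≈ 55955 annual layers.

55955 annual layers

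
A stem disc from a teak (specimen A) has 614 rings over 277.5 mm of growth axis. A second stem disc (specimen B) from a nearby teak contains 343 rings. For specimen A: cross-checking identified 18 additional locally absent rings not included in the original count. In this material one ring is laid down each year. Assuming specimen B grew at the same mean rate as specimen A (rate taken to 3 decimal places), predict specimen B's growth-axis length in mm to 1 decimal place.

Specimen A: correcting the raw count gives 614 + 18 = 632 true rings.
A: Extension rate ≈ 277.5 / 632 = 0.439 mm/yr.
For B, 0.439 mm/year × 343 years = 150.6 mm.

150.6 mm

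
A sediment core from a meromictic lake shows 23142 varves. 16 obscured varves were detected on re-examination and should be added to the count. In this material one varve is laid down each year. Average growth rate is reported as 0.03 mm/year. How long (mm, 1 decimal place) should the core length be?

694.7 mm

True varve count = 23142 + 16 = 23158.
Predicted length = 0.03 mm/year × 23158 years = 694.7 mm.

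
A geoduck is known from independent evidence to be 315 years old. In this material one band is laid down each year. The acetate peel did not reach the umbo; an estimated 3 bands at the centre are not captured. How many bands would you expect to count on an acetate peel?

312 bands

One band per year gives 315 bands over 315 years.
Subtracting the 3 bands not captured gives 315 − 3 = 312 bands in the record.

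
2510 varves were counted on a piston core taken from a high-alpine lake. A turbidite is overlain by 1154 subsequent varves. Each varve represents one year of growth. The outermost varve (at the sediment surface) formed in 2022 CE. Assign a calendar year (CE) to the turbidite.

868 CE

1154 varves post-date the turbidite.
Counting back 1154 years from 2022 CE places the turbidite in 2022 − 1154 = 868 CE.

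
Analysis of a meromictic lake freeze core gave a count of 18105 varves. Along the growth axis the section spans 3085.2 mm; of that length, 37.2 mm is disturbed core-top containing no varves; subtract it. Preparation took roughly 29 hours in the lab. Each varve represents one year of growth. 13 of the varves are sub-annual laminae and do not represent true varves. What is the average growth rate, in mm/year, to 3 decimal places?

Correcting the raw count gives 18105 − 13 = 18092 true varves.
Removing the 37.2 mm offcut leaves 3085.2 − 37.2 = 3048.0 mm.
Mean rate = 3048.0 mm / 18092 years ≈ 0.168 mm/year.

0.168 mm/year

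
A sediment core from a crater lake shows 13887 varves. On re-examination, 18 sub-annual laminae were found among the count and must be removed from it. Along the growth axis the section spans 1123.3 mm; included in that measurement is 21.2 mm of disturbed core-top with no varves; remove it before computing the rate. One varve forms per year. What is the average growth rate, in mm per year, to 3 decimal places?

Correcting the raw count gives 13887 − 18 = 13869 true varves.
The growth record spans 1123.3 − 21.2 = 1102.1 mm.
1102.1 mm over 13869 years gives 1102.1 / 13869 ≈ 0.079 mm per year.

0.079 mm per year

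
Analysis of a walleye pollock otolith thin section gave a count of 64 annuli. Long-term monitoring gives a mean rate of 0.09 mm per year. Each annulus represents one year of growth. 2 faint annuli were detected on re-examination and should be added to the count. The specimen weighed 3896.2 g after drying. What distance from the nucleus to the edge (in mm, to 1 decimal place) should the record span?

5.9 mm

True annulus count = 64 + 2 = 66.
66 years at 0.09 mm/year gives 0.09 × 66 = 5.9 mm.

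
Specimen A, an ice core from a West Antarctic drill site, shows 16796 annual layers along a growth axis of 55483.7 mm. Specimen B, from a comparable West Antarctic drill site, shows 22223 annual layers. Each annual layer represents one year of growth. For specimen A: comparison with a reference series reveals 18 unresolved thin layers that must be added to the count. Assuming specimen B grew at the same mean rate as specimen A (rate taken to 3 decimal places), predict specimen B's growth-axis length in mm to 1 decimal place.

73335.9 mm

Specimen A: correcting the raw count gives 16796 + 18 = 16814 true annual layers.
A: 55483.7 mm over 16814 years gives 55483.7 / 16814 ≈ 3.300 mm/yr.
B's length ≈ 3.300 × 22223 = 73335.9 mm.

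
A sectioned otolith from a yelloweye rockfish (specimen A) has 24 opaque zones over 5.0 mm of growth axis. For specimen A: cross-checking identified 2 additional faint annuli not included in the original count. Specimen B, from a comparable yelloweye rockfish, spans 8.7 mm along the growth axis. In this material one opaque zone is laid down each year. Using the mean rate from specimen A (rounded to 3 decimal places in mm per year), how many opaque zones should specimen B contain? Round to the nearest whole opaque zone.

45 opaque zones

Specimen A: adjusted count: 24 + 2 = 26 opaque zones.
A: Mean rate = 5.0 mm / 26 years ≈ 0.192 mm/year.
B spans 8.7 / 0.192 = 45.31 years ≈ 45 opaque zones.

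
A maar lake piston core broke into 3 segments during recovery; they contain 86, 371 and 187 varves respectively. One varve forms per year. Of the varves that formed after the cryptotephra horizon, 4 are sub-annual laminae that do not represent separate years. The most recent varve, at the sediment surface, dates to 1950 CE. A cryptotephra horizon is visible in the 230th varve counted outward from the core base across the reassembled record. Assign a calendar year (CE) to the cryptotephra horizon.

Total varves = 86 + 371 + 187 = 644.
644 − 230 = 414 varves lie beyond the cryptotephra horizon toward the sediment surface.
414 − 4 false = 410 true varves after the cryptotephra horizon.
Counting back 410 years from 1950 CE places the cryptotephra horizon in 1950 − 410 = 1540 CE.

1540 CE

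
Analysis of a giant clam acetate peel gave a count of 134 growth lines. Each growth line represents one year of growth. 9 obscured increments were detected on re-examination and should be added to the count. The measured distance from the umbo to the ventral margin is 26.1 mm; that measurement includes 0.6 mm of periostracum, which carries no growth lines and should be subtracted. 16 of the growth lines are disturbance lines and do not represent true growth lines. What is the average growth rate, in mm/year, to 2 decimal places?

After corrections the count is 134 − 16 + 9 = 127 growth lines.
The growth record spans 26.1 − 0.6 = 25.5 mm.
25.5 mm over 127 years gives 25.5 / 127 ≈ 0.20 mm/year.

0.20 mm/year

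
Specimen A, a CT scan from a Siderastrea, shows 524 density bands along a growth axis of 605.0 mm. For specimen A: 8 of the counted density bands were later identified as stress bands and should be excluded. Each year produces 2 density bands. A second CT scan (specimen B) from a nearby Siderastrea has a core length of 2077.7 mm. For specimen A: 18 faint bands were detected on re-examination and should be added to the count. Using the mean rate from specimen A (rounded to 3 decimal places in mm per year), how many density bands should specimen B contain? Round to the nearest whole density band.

Specimen A: correcting the raw count gives 524 − 8 + 18 = 534 true density bands.
Specimen A: dividing by 2 density bands per year: 534 / 2 = 267 years.
A: 605.0 mm over 267 years gives 605.0 / 267 ≈ 2.266 mm per year.
For B, 2077.7 / 2.266 = 916.90 years; at 2 density bands per year that is 916.90 × 2 ≈ 1834 density bands.

1834 density bands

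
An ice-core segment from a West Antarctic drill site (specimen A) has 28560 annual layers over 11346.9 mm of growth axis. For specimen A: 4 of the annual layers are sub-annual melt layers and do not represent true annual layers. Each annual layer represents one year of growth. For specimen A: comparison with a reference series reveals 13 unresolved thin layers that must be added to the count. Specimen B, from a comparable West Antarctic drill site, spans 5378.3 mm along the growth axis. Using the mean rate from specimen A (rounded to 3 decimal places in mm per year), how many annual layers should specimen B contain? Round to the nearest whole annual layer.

13547 annual layers

Specimen A: correcting the raw count gives 28560 − 4 + 13 = 28569 true annual layers.
A: 11346.9 mm over 28569 years gives 11346.9 / 28569 ≈ 0.397 mm/yr.
B spans 5378.3 / 0.397 = 13547.36 years ≈ 13547 annual layers.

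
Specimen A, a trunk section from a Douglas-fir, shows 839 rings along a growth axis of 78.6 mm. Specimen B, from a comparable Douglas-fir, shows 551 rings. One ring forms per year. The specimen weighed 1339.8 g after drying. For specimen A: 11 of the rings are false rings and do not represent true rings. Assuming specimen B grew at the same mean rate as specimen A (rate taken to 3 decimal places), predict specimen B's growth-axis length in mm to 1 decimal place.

Specimen A: after corrections the count is 839 − 11 = 828 rings.
A: Mean rate = 78.6 mm / 828 years ≈ 0.095 mm/yr.
Length of B = 0.095 × 551 = 52.3 mm.

52.3 mm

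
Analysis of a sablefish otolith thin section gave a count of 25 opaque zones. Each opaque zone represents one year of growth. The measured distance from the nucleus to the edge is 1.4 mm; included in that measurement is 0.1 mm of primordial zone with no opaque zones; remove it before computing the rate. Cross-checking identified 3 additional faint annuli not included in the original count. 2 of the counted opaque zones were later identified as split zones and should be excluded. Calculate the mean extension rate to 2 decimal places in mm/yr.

Adjusted count: 25 − 2 + 3 = 26 opaque zones.
The growth record spans 1.4 − 0.1 = 1.3 mm.
Mean rate = 1.3 mm / 26 years ≈ 0.05 mm/yr.

0.05 mm/yr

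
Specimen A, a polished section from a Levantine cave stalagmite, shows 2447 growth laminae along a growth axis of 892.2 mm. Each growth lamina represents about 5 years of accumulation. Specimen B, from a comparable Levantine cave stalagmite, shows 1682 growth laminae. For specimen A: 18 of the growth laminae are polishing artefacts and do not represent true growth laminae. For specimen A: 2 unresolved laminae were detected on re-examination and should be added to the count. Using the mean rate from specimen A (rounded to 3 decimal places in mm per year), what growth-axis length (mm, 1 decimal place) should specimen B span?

613.9 mm

Specimen A: correcting the raw count gives 2447 − 18 + 2 = 2431 true growth laminae.
Specimen A: 2431 growth laminae at 5 years each span 2431 × 5 = 12155 years.
A: Mean rate = 892.2 mm / 12155 years ≈ 0.073 mm/yr.
Specimen B: at 5 years per growth lamina, 1682 × 5 = 8410 years. Length of B = 0.073 × 8410 = 613.9 mm.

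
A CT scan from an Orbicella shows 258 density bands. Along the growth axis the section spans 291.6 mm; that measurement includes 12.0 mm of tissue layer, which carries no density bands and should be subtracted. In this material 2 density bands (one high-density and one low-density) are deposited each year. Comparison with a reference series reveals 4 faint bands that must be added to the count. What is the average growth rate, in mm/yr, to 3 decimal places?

2.134 mm/yr

True density band count = 258 + 4 = 262.
262 density bands at 2 per year is 262 / 2 = 131 years.
Removing the 12.0 mm offcut leaves 291.6 − 12.0 = 279.6 mm.
Extension rate ≈ 279.6 / 131 = 2.134 mm/yr.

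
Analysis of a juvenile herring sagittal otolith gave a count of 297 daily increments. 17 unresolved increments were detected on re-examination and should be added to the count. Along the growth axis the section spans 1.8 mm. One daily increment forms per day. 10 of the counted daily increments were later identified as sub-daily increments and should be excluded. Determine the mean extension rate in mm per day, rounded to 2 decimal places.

Correcting the raw count gives 297 − 10 + 17 = 304 true daily increments.
Mean rate = 1.8 mm / 304 days ≈ 0.01 mm per day.

0.01 mm per day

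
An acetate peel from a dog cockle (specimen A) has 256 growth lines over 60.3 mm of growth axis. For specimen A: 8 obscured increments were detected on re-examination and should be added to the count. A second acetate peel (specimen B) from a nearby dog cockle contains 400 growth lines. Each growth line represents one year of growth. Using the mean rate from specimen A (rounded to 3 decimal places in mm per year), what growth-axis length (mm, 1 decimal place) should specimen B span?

Specimen A: adjusted count: 256 + 8 = 264 growth lines.
A: Mean rate = 60.3 mm / 264 years ≈ 0.228 mm/yr.
Length of B = 0.228 × 400 = 91.2 mm.

91.2 mm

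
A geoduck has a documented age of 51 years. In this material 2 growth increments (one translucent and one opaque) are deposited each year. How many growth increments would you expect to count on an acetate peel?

51 years at 2 growth increments per year gives 51 × 2 = 102 growth increments.
So 102 growth increments should be present.

102 growth increments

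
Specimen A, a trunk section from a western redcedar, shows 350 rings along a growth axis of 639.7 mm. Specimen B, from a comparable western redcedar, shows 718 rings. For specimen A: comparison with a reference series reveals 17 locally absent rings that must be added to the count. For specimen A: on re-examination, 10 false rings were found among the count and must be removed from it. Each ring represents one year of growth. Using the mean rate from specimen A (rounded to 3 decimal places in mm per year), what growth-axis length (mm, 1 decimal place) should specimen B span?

1286.7 mm

Specimen A: true ring count = 350 − 10 + 17 = 357.
A: 639.7 mm over 357 years gives 639.7 / 357 ≈ 1.792 mm/year.
Length of B = 1.792 × 718 = 1286.7 mm.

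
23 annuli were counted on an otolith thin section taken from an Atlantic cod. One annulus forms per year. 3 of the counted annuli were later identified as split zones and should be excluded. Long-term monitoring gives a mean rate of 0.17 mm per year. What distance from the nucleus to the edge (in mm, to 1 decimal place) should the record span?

3.4 mm

After corrections the count is 23 − 3 = 20 annuli.
20 years at 0.17 mm/year gives 0.17 × 20 = 3.4 mm.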